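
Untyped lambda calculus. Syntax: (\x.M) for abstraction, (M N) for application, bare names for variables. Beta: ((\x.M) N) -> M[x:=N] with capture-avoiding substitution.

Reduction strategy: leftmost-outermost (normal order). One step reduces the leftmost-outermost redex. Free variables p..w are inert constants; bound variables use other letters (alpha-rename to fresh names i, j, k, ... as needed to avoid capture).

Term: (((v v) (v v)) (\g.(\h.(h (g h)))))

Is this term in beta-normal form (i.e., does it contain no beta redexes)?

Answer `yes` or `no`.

Answer: yes

Derivation:
Term: (((v v) (v v)) (\g.(\h.(h (g h)))))
No beta redexes found.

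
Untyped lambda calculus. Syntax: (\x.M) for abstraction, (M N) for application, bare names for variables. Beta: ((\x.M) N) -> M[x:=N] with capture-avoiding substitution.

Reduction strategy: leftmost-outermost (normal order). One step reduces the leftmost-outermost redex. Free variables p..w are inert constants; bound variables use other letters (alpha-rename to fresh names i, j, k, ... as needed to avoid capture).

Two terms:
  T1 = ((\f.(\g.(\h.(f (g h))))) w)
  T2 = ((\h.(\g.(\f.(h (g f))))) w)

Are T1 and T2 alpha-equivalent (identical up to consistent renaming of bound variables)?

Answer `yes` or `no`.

Answer: yes

Derivation:
Term 1: ((\f.(\g.(\h.(f (g h))))) w)
Term 2: ((\h.(\g.(\f.(h (g f))))) w)
Alpha-equivalence: compare structure up to binder renaming.
Result: True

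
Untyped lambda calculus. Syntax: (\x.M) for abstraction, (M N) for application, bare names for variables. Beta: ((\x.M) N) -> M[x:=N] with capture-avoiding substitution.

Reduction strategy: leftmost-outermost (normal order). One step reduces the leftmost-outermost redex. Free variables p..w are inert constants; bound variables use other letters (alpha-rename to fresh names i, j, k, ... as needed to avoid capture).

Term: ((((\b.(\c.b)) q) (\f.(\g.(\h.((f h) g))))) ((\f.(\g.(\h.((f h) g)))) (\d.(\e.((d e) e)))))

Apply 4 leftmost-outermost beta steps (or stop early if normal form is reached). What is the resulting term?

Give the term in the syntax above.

Answer: (q (\g.(\h.((\e.((h e) e)) g))))

Derivation:
Step 0: ((((\b.(\c.b)) q) (\f.(\g.(\h.((f h) g))))) ((\f.(\g.(\h.((f h) g)))) (\d.(\e.((d e) e)))))
Step 1: (((\c.q) (\f.(\g.(\h.((f h) g))))) ((\f.(\g.(\h.((f h) g)))) (\d.(\e.((d e) e)))))
Step 2: (q ((\f.(\g.(\h.((f h) g)))) (\d.(\e.((d e) e)))))
Step 3: (q (\g.(\h.(((\d.(\e.((d e) e))) h) g))))
Step 4: (q (\g.(\h.((\e.((h e) e)) g))))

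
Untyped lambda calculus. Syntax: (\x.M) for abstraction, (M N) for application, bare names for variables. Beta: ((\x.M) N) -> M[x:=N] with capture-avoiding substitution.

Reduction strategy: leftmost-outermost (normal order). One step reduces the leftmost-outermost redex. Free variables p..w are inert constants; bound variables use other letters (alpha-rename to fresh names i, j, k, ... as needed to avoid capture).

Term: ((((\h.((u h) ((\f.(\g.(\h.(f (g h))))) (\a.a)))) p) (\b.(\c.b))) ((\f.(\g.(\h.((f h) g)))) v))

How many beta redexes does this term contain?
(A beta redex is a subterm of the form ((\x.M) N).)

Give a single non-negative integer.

Term: ((((\h.((u h) ((\f.(\g.(\h.(f (g h))))) (\a.a)))) p) (\b.(\c.b))) ((\f.(\g.(\h.((f h) g)))) v))
  Redex: ((\h.((u h) ((\f.(\g.(\h.(f (g h))))) (\a.a)))) p)
  Redex: ((\f.(\g.(\h.(f (g h))))) (\a.a))
  Redex: ((\f.(\g.(\h.((f h) g)))) v)
Total redexes: 3

Answer: 3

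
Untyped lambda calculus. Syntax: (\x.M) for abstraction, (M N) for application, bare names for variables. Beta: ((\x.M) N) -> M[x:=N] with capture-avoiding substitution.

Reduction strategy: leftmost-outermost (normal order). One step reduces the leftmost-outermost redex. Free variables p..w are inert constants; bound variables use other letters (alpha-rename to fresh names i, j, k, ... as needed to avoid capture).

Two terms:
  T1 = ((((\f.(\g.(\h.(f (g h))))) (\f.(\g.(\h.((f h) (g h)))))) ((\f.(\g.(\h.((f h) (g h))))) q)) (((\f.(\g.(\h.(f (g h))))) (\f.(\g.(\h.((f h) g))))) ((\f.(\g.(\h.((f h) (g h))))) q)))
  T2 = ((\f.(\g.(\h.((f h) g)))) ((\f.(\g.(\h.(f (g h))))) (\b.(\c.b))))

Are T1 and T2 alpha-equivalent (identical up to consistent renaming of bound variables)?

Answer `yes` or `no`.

Term 1: ((((\f.(\g.(\h.(f (g h))))) (\f.(\g.(\h.((f h) (g h)))))) ((\f.(\g.(\h.((f h) (g h))))) q)) (((\f.(\g.(\h.(f (g h))))) (\f.(\g.(\h.((f h) g))))) ((\f.(\g.(\h.((f h) (g h))))) q)))
Term 2: ((\f.(\g.(\h.((f h) g)))) ((\f.(\g.(\h.(f (g h))))) (\b.(\c.b))))
Alpha-equivalence: compare structure up to binder renaming.
Result: False

Answer: no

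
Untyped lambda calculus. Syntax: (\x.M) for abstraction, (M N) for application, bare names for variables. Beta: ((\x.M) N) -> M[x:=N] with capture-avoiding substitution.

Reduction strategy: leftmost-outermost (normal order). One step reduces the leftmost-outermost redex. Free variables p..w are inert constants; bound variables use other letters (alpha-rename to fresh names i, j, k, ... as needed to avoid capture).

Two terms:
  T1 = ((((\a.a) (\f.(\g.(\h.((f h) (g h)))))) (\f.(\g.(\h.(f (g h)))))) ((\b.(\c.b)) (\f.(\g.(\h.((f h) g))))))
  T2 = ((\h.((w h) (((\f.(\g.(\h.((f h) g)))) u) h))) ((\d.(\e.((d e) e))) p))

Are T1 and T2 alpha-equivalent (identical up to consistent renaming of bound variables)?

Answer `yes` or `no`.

Answer: no

Derivation:
Term 1: ((((\a.a) (\f.(\g.(\h.((f h) (g h)))))) (\f.(\g.(\h.(f (g h)))))) ((\b.(\c.b)) (\f.(\g.(\h.((f h) g))))))
Term 2: ((\h.((w h) (((\f.(\g.(\h.((f h) g)))) u) h))) ((\d.(\e.((d e) e))) p))
Alpha-equivalence: compare structure up to binder renaming.
Result: False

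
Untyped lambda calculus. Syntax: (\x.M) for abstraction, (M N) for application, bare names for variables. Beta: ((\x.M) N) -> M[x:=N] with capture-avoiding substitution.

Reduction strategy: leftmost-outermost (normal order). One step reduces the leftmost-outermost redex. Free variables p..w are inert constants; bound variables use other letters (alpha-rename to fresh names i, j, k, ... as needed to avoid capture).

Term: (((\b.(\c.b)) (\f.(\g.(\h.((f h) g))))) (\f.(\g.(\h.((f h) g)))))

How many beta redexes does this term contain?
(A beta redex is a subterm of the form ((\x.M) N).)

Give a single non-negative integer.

Answer: 1

Derivation:
Term: (((\b.(\c.b)) (\f.(\g.(\h.((f h) g))))) (\f.(\g.(\h.((f h) g)))))
  Redex: ((\b.(\c.b)) (\f.(\g.(\h.((f h) g)))))
Total redexes: 1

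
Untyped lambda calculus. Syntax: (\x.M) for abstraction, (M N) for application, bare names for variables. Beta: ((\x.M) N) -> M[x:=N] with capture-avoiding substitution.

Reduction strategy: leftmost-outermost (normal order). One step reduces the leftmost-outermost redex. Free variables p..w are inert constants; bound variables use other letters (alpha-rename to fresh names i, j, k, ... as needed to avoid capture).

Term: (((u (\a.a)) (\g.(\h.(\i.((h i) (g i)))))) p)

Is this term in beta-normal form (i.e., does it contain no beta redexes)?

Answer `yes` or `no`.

Term: (((u (\a.a)) (\g.(\h.(\i.((h i) (g i)))))) p)
No beta redexes found.

Answer: yes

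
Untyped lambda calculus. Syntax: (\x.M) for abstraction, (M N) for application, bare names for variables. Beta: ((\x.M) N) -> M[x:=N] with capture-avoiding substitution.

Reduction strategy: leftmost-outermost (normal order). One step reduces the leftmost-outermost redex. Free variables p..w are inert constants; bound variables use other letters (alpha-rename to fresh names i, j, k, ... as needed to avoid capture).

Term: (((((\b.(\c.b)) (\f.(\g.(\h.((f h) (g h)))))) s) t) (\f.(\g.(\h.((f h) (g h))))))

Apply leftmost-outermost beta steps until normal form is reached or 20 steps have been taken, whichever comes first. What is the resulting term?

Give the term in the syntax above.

Step 0: (((((\b.(\c.b)) (\f.(\g.(\h.((f h) (g h)))))) s) t) (\f.(\g.(\h.((f h) (g h))))))
Step 1: ((((\c.(\f.(\g.(\h.((f h) (g h)))))) s) t) (\f.(\g.(\h.((f h) (g h))))))
Step 2: (((\f.(\g.(\h.((f h) (g h))))) t) (\f.(\g.(\h.((f h) (g h))))))
Step 3: ((\g.(\h.((t h) (g h)))) (\f.(\g.(\h.((f h) (g h))))))
Step 4: (\h.((t h) ((\f.(\g.(\h.((f h) (g h))))) h)))
Step 5: (\h.((t h) (\g.(\i.((h i) (g i))))))

Answer: (\h.((t h) (\g.(\i.((h i) (g i))))))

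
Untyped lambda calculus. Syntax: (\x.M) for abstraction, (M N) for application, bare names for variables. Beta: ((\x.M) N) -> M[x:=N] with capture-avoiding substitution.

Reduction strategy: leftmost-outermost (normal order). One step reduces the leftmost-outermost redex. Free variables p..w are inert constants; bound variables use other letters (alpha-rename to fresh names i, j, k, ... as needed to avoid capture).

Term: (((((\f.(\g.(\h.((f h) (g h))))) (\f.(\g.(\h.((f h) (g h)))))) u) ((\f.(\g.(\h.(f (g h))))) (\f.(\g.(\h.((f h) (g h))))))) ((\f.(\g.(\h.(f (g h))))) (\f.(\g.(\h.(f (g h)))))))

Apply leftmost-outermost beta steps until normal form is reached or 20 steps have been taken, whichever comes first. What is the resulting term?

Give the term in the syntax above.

Step 0: (((((\f.(\g.(\h.((f h) (g h))))) (\f.(\g.(\h.((f h) (g h)))))) u) ((\f.(\g.(\h.(f (g h))))) (\f.(\g.(\h.((f h) (g h))))))) ((\f.(\g.(\h.(f (g h))))) (\f.(\g.(\h.(f (g h)))))))
Step 1: ((((\g.(\h.(((\f.(\g.(\h.((f h) (g h))))) h) (g h)))) u) ((\f.(\g.(\h.(f (g h))))) (\f.(\g.(\h.((f h) (g h))))))) ((\f.(\g.(\h.(f (g h))))) (\f.(\g.(\h.(f (g h)))))))
Step 2: (((\h.(((\f.(\g.(\h.((f h) (g h))))) h) (u h))) ((\f.(\g.(\h.(f (g h))))) (\f.(\g.(\h.((f h) (g h))))))) ((\f.(\g.(\h.(f (g h))))) (\f.(\g.(\h.(f (g h)))))))
Step 3: ((((\f.(\g.(\h.((f h) (g h))))) ((\f.(\g.(\h.(f (g h))))) (\f.(\g.(\h.((f h) (g h))))))) (u ((\f.(\g.(\h.(f (g h))))) (\f.(\g.(\h.((f h) (g h)))))))) ((\f.(\g.(\h.(f (g h))))) (\f.(\g.(\h.(f (g h)))))))
Step 4: (((\g.(\h.((((\f.(\g.(\h.(f (g h))))) (\f.(\g.(\h.((f h) (g h)))))) h) (g h)))) (u ((\f.(\g.(\h.(f (g h))))) (\f.(\g.(\h.((f h) (g h)))))))) ((\f.(\g.(\h.(f (g h))))) (\f.(\g.(\h.(f (g h)))))))
Step 5: ((\h.((((\f.(\g.(\h.(f (g h))))) (\f.(\g.(\h.((f h) (g h)))))) h) ((u ((\f.(\g.(\h.(f (g h))))) (\f.(\g.(\h.((f h) (g h))))))) h))) ((\f.(\g.(\h.(f (g h))))) (\f.(\g.(\h.(f (g h)))))))
Step 6: ((((\f.(\g.(\h.(f (g h))))) (\f.(\g.(\h.((f h) (g h)))))) ((\f.(\g.(\h.(f (g h))))) (\f.(\g.(\h.(f (g h))))))) ((u ((\f.(\g.(\h.(f (g h))))) (\f.(\g.(\h.((f h) (g h))))))) ((\f.(\g.(\h.(f (g h))))) (\f.(\g.(\h.(f (g h))))))))
Step 7: (((\g.(\h.((\f.(\g.(\h.((f h) (g h))))) (g h)))) ((\f.(\g.(\h.(f (g h))))) (\f.(\g.(\h.(f (g h))))))) ((u ((\f.(\g.(\h.(f (g h))))) (\f.(\g.(\h.((f h) (g h))))))) ((\f.(\g.(\h.(f (g h))))) (\f.(\g.(\h.(f (g h))))))))
Step 8: ((\h.((\f.(\g.(\h.((f h) (g h))))) (((\f.(\g.(\h.(f (g h))))) (\f.(\g.(\h.(f (g h)))))) h))) ((u ((\f.(\g.(\h.(f (g h))))) (\f.(\g.(\h.((f h) (g h))))))) ((\f.(\g.(\h.(f (g h))))) (\f.(\g.(\h.(f (g h))))))))
Step 9: ((\f.(\g.(\h.((f h) (g h))))) (((\f.(\g.(\h.(f (g h))))) (\f.(\g.(\h.(f (g h)))))) ((u ((\f.(\g.(\h.(f (g h))))) (\f.(\g.(\h.((f h) (g h))))))) ((\f.(\g.(\h.(f (g h))))) (\f.(\g.(\h.(f (g h)))))))))
Step 10: (\g.(\h.(((((\f.(\g.(\h.(f (g h))))) (\f.(\g.(\h.(f (g h)))))) ((u ((\f.(\g.(\h.(f (g h))))) (\f.(\g.(\h.((f h) (g h))))))) ((\f.(\g.(\h.(f (g h))))) (\f.(\g.(\h.(f (g h)))))))) h) (g h))))
Step 11: (\g.(\h.((((\g.(\h.((\f.(\g.(\h.(f (g h))))) (g h)))) ((u ((\f.(\g.(\h.(f (g h))))) (\f.(\g.(\h.((f h) (g h))))))) ((\f.(\g.(\h.(f (g h))))) (\f.(\g.(\h.(f (g h)))))))) h) (g h))))
Step 12: (\g.(\h.(((\h.((\f.(\g.(\h.(f (g h))))) (((u ((\f.(\g.(\h.(f (g h))))) (\f.(\g.(\h.((f h) (g h))))))) ((\f.(\g.(\h.(f (g h))))) (\f.(\g.(\h.(f (g h))))))) h))) h) (g h))))
Step 13: (\g.(\h.(((\f.(\g.(\h.(f (g h))))) (((u ((\f.(\g.(\h.(f (g h))))) (\f.(\g.(\h.((f h) (g h))))))) ((\f.(\g.(\h.(f (g h))))) (\f.(\g.(\h.(f (g h))))))) h)) (g h))))
Step 14: (\g.(\h.((\g.(\i.((((u ((\f.(\g.(\h.(f (g h))))) (\f.(\g.(\h.((f h) (g h))))))) ((\f.(\g.(\h.(f (g h))))) (\f.(\g.(\h.(f (g h))))))) h) (g i)))) (g h))))
Step 15: (\g.(\h.(\i.((((u ((\f.(\g.(\h.(f (g h))))) (\f.(\g.(\h.((f h) (g h))))))) ((\f.(\g.(\h.(f (g h))))) (\f.(\g.(\h.(f (g h))))))) h) ((g h) i)))))
Step 16: (\g.(\h.(\i.((((u (\g.(\h.((\f.(\g.(\h.((f h) (g h))))) (g h))))) ((\f.(\g.(\h.(f (g h))))) (\f.(\g.(\h.(f (g h))))))) h) ((g h) i)))))
Step 17: (\g.(\h.(\i.((((u (\g.(\h.(\i.(\j.(((g h) j) (i j))))))) ((\f.(\g.(\h.(f (g h))))) (\f.(\g.(\h.(f (g h))))))) h) ((g h) i)))))
Step 18: (\g.(\h.(\i.((((u (\g.(\h.(\i.(\j.(((g h) j) (i j))))))) (\g.(\h.((\f.(\g.(\h.(f (g h))))) (g h))))) h) ((g h) i)))))
Step 19: (\g.(\h.(\i.((((u (\g.(\h.(\i.(\j.(((g h) j) (i j))))))) (\g.(\h.(\i.(\j.((g h) (i j))))))) h) ((g h) i)))))

Answer: (\g.(\h.(\i.((((u (\g.(\h.(\i.(\j.(((g h) j) (i j))))))) (\g.(\h.(\i.(\j.((g h) (i j))))))) h) ((g h) i)))))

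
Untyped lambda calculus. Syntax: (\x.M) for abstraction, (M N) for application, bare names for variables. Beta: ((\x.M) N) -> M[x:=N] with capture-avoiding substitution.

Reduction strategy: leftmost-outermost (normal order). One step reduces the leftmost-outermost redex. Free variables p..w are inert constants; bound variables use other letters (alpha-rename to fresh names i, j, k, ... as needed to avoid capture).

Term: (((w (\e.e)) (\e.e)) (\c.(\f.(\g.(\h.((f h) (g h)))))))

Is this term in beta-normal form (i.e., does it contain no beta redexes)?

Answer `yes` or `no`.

Term: (((w (\e.e)) (\e.e)) (\c.(\f.(\g.(\h.((f h) (g h)))))))
No beta redexes found.

Answer: yes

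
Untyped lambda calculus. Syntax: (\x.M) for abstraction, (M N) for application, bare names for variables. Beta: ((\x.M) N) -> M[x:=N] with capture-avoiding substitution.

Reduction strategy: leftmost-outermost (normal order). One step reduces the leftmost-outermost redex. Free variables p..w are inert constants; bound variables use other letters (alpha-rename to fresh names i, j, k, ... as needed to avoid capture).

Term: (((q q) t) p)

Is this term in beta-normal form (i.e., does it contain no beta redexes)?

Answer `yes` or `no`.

Answer: yes

Derivation:
Term: (((q q) t) p)
No beta redexes found.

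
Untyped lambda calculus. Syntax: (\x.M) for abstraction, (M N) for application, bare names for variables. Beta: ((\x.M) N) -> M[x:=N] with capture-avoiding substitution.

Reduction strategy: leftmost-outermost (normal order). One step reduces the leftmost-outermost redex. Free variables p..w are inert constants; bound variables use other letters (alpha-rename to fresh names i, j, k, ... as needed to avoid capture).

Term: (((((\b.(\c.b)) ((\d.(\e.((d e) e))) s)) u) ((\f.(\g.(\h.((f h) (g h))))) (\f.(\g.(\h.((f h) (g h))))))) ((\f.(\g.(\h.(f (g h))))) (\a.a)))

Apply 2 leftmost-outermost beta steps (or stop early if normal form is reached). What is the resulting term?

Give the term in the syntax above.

Step 0: (((((\b.(\c.b)) ((\d.(\e.((d e) e))) s)) u) ((\f.(\g.(\h.((f h) (g h))))) (\f.(\g.(\h.((f h) (g h))))))) ((\f.(\g.(\h.(f (g h))))) (\a.a)))
Step 1: ((((\c.((\d.(\e.((d e) e))) s)) u) ((\f.(\g.(\h.((f h) (g h))))) (\f.(\g.(\h.((f h) (g h))))))) ((\f.(\g.(\h.(f (g h))))) (\a.a)))
Step 2: ((((\d.(\e.((d e) e))) s) ((\f.(\g.(\h.((f h) (g h))))) (\f.(\g.(\h.((f h) (g h))))))) ((\f.(\g.(\h.(f (g h))))) (\a.a)))

Answer: ((((\d.(\e.((d e) e))) s) ((\f.(\g.(\h.((f h) (g h))))) (\f.(\g.(\h.((f h) (g h))))))) ((\f.(\g.(\h.(f (g h))))) (\a.a)))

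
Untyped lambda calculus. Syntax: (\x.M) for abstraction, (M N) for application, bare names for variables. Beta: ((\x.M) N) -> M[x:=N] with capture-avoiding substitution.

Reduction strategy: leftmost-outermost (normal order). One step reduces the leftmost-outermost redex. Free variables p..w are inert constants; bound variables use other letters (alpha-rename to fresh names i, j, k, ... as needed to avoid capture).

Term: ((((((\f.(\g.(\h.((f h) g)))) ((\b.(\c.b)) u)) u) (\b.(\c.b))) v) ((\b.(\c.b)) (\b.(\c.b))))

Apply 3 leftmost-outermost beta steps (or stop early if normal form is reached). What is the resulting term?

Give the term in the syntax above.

Step 0: ((((((\f.(\g.(\h.((f h) g)))) ((\b.(\c.b)) u)) u) (\b.(\c.b))) v) ((\b.(\c.b)) (\b.(\c.b))))
Step 1: (((((\g.(\h.((((\b.(\c.b)) u) h) g))) u) (\b.(\c.b))) v) ((\b.(\c.b)) (\b.(\c.b))))
Step 2: ((((\h.((((\b.(\c.b)) u) h) u)) (\b.(\c.b))) v) ((\b.(\c.b)) (\b.(\c.b))))
Step 3: ((((((\b.(\c.b)) u) (\b.(\c.b))) u) v) ((\b.(\c.b)) (\b.(\c.b))))

Answer: ((((((\b.(\c.b)) u) (\b.(\c.b))) u) v) ((\b.(\c.b)) (\b.(\c.b))))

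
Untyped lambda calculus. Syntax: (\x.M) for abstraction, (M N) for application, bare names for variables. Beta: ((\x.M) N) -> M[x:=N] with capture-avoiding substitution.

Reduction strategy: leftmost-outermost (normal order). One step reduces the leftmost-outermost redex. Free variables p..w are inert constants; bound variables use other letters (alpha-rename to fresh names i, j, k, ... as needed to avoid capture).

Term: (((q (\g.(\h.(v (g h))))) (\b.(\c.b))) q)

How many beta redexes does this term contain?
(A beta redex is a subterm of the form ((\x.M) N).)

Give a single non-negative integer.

Answer: 0

Derivation:
Term: (((q (\g.(\h.(v (g h))))) (\b.(\c.b))) q)
  (no redexes)
Total redexes: 0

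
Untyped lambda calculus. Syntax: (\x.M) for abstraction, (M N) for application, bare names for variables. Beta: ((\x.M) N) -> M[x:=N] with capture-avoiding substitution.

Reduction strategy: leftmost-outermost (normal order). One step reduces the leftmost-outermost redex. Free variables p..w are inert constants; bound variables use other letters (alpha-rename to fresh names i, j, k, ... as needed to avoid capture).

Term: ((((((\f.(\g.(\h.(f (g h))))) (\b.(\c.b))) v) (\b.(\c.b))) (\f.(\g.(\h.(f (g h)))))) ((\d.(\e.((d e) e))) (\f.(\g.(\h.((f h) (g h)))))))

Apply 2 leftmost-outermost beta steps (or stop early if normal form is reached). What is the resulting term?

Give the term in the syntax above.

Step 0: ((((((\f.(\g.(\h.(f (g h))))) (\b.(\c.b))) v) (\b.(\c.b))) (\f.(\g.(\h.(f (g h)))))) ((\d.(\e.((d e) e))) (\f.(\g.(\h.((f h) (g h)))))))
Step 1: (((((\g.(\h.((\b.(\c.b)) (g h)))) v) (\b.(\c.b))) (\f.(\g.(\h.(f (g h)))))) ((\d.(\e.((d e) e))) (\f.(\g.(\h.((f h) (g h)))))))
Step 2: ((((\h.((\b.(\c.b)) (v h))) (\b.(\c.b))) (\f.(\g.(\h.(f (g h)))))) ((\d.(\e.((d e) e))) (\f.(\g.(\h.((f h) (g h)))))))

Answer: ((((\h.((\b.(\c.b)) (v h))) (\b.(\c.b))) (\f.(\g.(\h.(f (g h)))))) ((\d.(\e.((d e) e))) (\f.(\g.(\h.((f h) (g h)))))))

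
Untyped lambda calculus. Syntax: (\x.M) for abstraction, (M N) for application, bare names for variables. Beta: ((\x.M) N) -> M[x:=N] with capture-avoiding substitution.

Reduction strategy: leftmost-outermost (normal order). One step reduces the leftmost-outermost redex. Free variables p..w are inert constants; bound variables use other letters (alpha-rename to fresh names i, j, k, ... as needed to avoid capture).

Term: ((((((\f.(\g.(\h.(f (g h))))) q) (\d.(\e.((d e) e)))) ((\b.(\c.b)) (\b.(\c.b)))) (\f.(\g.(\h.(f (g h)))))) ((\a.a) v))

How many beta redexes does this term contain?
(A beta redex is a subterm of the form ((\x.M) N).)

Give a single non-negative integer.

Term: ((((((\f.(\g.(\h.(f (g h))))) q) (\d.(\e.((d e) e)))) ((\b.(\c.b)) (\b.(\c.b)))) (\f.(\g.(\h.(f (g h)))))) ((\a.a) v))
  Redex: ((\f.(\g.(\h.(f (g h))))) q)
  Redex: ((\b.(\c.b)) (\b.(\c.b)))
  Redex: ((\a.a) v)
Total redexes: 3

Answer: 3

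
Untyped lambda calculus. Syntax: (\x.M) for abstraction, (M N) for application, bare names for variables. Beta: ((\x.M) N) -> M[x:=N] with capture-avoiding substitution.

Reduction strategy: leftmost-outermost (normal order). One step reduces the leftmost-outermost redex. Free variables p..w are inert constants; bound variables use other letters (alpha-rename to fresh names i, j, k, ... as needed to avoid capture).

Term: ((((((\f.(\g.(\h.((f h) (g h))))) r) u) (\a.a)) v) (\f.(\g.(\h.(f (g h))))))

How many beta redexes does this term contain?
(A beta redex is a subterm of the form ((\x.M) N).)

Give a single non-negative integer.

Answer: 1

Derivation:
Term: ((((((\f.(\g.(\h.((f h) (g h))))) r) u) (\a.a)) v) (\f.(\g.(\h.(f (g h))))))
  Redex: ((\f.(\g.(\h.((f h) (g h))))) r)
Total redexes: 1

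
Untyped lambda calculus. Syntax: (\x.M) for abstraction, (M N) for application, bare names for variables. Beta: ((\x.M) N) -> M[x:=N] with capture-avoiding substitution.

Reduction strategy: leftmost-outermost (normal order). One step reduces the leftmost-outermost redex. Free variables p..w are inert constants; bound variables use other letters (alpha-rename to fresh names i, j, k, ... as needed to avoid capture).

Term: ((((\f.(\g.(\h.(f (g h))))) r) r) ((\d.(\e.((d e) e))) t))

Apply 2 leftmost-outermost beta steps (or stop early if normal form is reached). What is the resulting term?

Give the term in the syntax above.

Answer: ((\h.(r (r h))) ((\d.(\e.((d e) e))) t))

Derivation:
Step 0: ((((\f.(\g.(\h.(f (g h))))) r) r) ((\d.(\e.((d e) e))) t))
Step 1: (((\g.(\h.(r (g h)))) r) ((\d.(\e.((d e) e))) t))
Step 2: ((\h.(r (r h))) ((\d.(\e.((d e) e))) t))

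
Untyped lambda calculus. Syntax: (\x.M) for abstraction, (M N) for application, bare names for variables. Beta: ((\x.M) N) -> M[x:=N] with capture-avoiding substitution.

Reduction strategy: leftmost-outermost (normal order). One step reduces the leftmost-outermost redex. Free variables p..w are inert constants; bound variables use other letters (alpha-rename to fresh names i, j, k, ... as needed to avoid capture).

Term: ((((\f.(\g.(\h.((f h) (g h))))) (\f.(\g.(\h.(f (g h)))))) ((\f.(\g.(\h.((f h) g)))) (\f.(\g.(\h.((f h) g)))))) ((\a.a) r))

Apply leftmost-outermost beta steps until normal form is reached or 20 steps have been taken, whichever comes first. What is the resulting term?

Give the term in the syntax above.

Step 0: ((((\f.(\g.(\h.((f h) (g h))))) (\f.(\g.(\h.(f (g h)))))) ((\f.(\g.(\h.((f h) g)))) (\f.(\g.(\h.((f h) g)))))) ((\a.a) r))
Step 1: (((\g.(\h.(((\f.(\g.(\h.(f (g h))))) h) (g h)))) ((\f.(\g.(\h.((f h) g)))) (\f.(\g.(\h.((f h) g)))))) ((\a.a) r))
Step 2: ((\h.(((\f.(\g.(\h.(f (g h))))) h) (((\f.(\g.(\h.((f h) g)))) (\f.(\g.(\h.((f h) g))))) h))) ((\a.a) r))
Step 3: (((\f.(\g.(\h.(f (g h))))) ((\a.a) r)) (((\f.(\g.(\h.((f h) g)))) (\f.(\g.(\h.((f h) g))))) ((\a.a) r)))
Step 4: ((\g.(\h.(((\a.a) r) (g h)))) (((\f.(\g.(\h.((f h) g)))) (\f.(\g.(\h.((f h) g))))) ((\a.a) r)))
Step 5: (\h.(((\a.a) r) ((((\f.(\g.(\h.((f h) g)))) (\f.(\g.(\h.((f h) g))))) ((\a.a) r)) h)))
Step 6: (\h.(r ((((\f.(\g.(\h.((f h) g)))) (\f.(\g.(\h.((f h) g))))) ((\a.a) r)) h)))
Step 7: (\h.(r (((\g.(\h.(((\f.(\g.(\h.((f h) g)))) h) g))) ((\a.a) r)) h)))
Step 8: (\h.(r ((\h.(((\f.(\g.(\h.((f h) g)))) h) ((\a.a) r))) h)))
Step 9: (\h.(r (((\f.(\g.(\h.((f h) g)))) h) ((\a.a) r))))
Step 10: (\h.(r ((\g.(\i.((h i) g))) ((\a.a) r))))
Step 11: (\h.(r (\i.((h i) ((\a.a) r)))))
Step 12: (\h.(r (\i.((h i) r))))

Answer: (\h.(r (\i.((h i) r))))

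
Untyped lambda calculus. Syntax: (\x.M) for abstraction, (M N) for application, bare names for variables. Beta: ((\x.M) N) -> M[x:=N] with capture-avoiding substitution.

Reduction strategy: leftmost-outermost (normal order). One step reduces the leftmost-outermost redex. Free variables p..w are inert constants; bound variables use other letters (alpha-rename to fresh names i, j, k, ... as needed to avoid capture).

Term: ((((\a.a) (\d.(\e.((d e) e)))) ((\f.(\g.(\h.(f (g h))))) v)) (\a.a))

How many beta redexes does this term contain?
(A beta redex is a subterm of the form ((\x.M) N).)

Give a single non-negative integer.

Term: ((((\a.a) (\d.(\e.((d e) e)))) ((\f.(\g.(\h.(f (g h))))) v)) (\a.a))
  Redex: ((\a.a) (\d.(\e.((d e) e))))
  Redex: ((\f.(\g.(\h.(f (g h))))) v)
Total redexes: 2

Answer: 2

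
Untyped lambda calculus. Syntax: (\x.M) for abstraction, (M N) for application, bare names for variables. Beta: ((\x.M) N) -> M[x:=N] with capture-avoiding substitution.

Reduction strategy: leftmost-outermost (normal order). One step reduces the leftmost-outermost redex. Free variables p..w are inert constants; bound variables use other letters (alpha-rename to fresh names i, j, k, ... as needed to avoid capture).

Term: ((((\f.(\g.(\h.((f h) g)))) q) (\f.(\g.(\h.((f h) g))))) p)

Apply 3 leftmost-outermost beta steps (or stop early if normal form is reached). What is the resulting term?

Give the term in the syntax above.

Step 0: ((((\f.(\g.(\h.((f h) g)))) q) (\f.(\g.(\h.((f h) g))))) p)
Step 1: (((\g.(\h.((q h) g))) (\f.(\g.(\h.((f h) g))))) p)
Step 2: ((\h.((q h) (\f.(\g.(\h.((f h) g)))))) p)
Step 3: ((q p) (\f.(\g.(\h.((f h) g)))))

Answer: ((q p) (\f.(\g.(\h.((f h) g)))))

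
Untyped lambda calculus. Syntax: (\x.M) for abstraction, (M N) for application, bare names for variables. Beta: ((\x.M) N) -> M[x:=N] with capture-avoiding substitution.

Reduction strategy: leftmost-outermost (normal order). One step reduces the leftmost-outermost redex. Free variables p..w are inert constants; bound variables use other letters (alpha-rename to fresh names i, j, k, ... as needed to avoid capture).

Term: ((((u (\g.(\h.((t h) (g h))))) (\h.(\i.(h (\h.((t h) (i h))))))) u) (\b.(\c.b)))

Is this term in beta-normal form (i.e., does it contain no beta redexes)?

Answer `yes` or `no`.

Term: ((((u (\g.(\h.((t h) (g h))))) (\h.(\i.(h (\h.((t h) (i h))))))) u) (\b.(\c.b)))
No beta redexes found.

Answer: yes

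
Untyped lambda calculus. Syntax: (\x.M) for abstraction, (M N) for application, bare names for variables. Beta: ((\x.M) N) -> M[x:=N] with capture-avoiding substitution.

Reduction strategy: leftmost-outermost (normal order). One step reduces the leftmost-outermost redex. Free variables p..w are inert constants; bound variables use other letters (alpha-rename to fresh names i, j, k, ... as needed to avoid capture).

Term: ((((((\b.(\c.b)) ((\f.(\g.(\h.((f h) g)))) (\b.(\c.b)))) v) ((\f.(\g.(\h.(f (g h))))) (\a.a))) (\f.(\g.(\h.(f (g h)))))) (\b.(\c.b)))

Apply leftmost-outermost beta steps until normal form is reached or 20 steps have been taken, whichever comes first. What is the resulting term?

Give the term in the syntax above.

Answer: (\g.(\h.(\c.(g h))))

Derivation:
Step 0: ((((((\b.(\c.b)) ((\f.(\g.(\h.((f h) g)))) (\b.(\c.b)))) v) ((\f.(\g.(\h.(f (g h))))) (\a.a))) (\f.(\g.(\h.(f (g h)))))) (\b.(\c.b)))
Step 1: (((((\c.((\f.(\g.(\h.((f h) g)))) (\b.(\c.b)))) v) ((\f.(\g.(\h.(f (g h))))) (\a.a))) (\f.(\g.(\h.(f (g h)))))) (\b.(\c.b)))
Step 2: (((((\f.(\g.(\h.((f h) g)))) (\b.(\c.b))) ((\f.(\g.(\h.(f (g h))))) (\a.a))) (\f.(\g.(\h.(f (g h)))))) (\b.(\c.b)))
Step 3: ((((\g.(\h.(((\b.(\c.b)) h) g))) ((\f.(\g.(\h.(f (g h))))) (\a.a))) (\f.(\g.(\h.(f (g h)))))) (\b.(\c.b)))
Step 4: (((\h.(((\b.(\c.b)) h) ((\f.(\g.(\h.(f (g h))))) (\a.a)))) (\f.(\g.(\h.(f (g h)))))) (\b.(\c.b)))
Step 5: ((((\b.(\c.b)) (\f.(\g.(\h.(f (g h)))))) ((\f.(\g.(\h.(f (g h))))) (\a.a))) (\b.(\c.b)))
Step 6: (((\c.(\f.(\g.(\h.(f (g h)))))) ((\f.(\g.(\h.(f (g h))))) (\a.a))) (\b.(\c.b)))
Step 7: ((\f.(\g.(\h.(f (g h))))) (\b.(\c.b)))
Step 8: (\g.(\h.((\b.(\c.b)) (g h))))
Step 9: (\g.(\h.(\c.(g h))))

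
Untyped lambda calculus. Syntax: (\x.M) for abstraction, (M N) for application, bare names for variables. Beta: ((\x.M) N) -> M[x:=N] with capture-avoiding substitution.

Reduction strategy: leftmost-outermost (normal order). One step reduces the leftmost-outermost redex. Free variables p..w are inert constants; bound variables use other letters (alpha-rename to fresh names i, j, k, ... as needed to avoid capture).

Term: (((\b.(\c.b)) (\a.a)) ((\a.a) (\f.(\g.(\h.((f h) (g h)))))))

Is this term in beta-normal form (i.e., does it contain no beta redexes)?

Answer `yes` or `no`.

Answer: no

Derivation:
Term: (((\b.(\c.b)) (\a.a)) ((\a.a) (\f.(\g.(\h.((f h) (g h)))))))
Found 2 beta redex(es).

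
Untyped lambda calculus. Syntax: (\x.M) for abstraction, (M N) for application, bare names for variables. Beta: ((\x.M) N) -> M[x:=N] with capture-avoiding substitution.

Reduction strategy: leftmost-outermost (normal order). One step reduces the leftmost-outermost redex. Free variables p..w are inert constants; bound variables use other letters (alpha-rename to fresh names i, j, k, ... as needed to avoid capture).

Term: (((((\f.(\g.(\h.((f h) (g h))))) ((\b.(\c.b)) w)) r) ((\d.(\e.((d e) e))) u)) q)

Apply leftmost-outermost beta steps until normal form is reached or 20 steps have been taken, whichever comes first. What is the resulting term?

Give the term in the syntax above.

Answer: ((w (r (\e.((u e) e)))) q)

Derivation:
Step 0: (((((\f.(\g.(\h.((f h) (g h))))) ((\b.(\c.b)) w)) r) ((\d.(\e.((d e) e))) u)) q)
Step 1: ((((\g.(\h.((((\b.(\c.b)) w) h) (g h)))) r) ((\d.(\e.((d e) e))) u)) q)
Step 2: (((\h.((((\b.(\c.b)) w) h) (r h))) ((\d.(\e.((d e) e))) u)) q)
Step 3: (((((\b.(\c.b)) w) ((\d.(\e.((d e) e))) u)) (r ((\d.(\e.((d e) e))) u))) q)
Step 4: ((((\c.w) ((\d.(\e.((d e) e))) u)) (r ((\d.(\e.((d e) e))) u))) q)
Step 5: ((w (r ((\d.(\e.((d e) e))) u))) q)
Step 6: ((w (r (\e.((u e) e)))) q)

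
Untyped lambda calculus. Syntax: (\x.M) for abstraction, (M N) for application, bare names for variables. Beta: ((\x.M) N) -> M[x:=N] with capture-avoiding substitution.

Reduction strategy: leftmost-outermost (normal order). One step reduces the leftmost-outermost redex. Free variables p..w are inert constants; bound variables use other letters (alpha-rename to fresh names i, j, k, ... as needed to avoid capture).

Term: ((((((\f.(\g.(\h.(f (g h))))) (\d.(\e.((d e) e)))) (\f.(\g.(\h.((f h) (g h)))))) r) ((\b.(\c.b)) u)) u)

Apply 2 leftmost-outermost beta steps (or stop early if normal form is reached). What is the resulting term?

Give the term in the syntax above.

Step 0: ((((((\f.(\g.(\h.(f (g h))))) (\d.(\e.((d e) e)))) (\f.(\g.(\h.((f h) (g h)))))) r) ((\b.(\c.b)) u)) u)
Step 1: (((((\g.(\h.((\d.(\e.((d e) e))) (g h)))) (\f.(\g.(\h.((f h) (g h)))))) r) ((\b.(\c.b)) u)) u)
Step 2: ((((\h.((\d.(\e.((d e) e))) ((\f.(\g.(\h.((f h) (g h))))) h))) r) ((\b.(\c.b)) u)) u)

Answer: ((((\h.((\d.(\e.((d e) e))) ((\f.(\g.(\h.((f h) (g h))))) h))) r) ((\b.(\c.b)) u)) u)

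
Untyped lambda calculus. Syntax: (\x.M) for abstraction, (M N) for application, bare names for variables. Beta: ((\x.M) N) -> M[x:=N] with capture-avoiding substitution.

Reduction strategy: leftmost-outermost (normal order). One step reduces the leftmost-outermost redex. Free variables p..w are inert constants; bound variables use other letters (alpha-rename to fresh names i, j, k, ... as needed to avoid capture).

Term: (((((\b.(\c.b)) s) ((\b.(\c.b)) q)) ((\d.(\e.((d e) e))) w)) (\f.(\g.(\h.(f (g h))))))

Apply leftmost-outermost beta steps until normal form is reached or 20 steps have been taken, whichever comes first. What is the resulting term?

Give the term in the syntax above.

Answer: ((s (\e.((w e) e))) (\f.(\g.(\h.(f (g h))))))

Derivation:
Step 0: (((((\b.(\c.b)) s) ((\b.(\c.b)) q)) ((\d.(\e.((d e) e))) w)) (\f.(\g.(\h.(f (g h))))))
Step 1: ((((\c.s) ((\b.(\c.b)) q)) ((\d.(\e.((d e) e))) w)) (\f.(\g.(\h.(f (g h))))))
Step 2: ((s ((\d.(\e.((d e) e))) w)) (\f.(\g.(\h.(f (g h))))))
Step 3: ((s (\e.((w e) e))) (\f.(\g.(\h.(f (g h))))))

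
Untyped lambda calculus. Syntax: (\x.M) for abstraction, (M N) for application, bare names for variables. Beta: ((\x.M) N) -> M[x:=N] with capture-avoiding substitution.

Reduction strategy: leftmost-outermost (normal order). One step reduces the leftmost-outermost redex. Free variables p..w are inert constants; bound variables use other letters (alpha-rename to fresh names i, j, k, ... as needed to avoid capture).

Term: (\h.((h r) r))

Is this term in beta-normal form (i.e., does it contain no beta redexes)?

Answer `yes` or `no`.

Term: (\h.((h r) r))
No beta redexes found.

Answer: yes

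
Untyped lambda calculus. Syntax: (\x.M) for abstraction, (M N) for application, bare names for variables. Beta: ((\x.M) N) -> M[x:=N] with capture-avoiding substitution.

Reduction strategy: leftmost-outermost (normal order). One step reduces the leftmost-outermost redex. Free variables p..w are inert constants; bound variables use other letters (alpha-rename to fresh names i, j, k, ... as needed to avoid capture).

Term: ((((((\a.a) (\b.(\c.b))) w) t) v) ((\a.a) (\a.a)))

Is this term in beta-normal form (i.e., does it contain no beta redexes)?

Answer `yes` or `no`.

Answer: no

Derivation:
Term: ((((((\a.a) (\b.(\c.b))) w) t) v) ((\a.a) (\a.a)))
Found 2 beta redex(es).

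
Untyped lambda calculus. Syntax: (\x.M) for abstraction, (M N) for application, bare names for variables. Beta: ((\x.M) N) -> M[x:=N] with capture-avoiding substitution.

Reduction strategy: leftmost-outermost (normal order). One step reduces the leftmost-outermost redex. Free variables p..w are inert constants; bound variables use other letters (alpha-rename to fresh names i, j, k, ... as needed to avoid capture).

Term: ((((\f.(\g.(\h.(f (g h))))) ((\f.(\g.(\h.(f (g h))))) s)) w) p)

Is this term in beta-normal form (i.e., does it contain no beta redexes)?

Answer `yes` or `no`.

Term: ((((\f.(\g.(\h.(f (g h))))) ((\f.(\g.(\h.(f (g h))))) s)) w) p)
Found 2 beta redex(es).

Answer: no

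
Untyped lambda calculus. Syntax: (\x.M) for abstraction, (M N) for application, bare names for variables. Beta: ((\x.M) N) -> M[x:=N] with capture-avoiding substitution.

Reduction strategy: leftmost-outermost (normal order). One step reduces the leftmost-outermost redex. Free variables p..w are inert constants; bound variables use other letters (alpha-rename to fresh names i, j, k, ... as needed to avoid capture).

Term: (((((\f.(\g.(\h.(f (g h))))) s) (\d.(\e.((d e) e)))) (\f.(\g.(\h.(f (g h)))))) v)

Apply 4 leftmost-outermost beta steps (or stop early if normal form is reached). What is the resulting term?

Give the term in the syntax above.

Step 0: (((((\f.(\g.(\h.(f (g h))))) s) (\d.(\e.((d e) e)))) (\f.(\g.(\h.(f (g h)))))) v)
Step 1: ((((\g.(\h.(s (g h)))) (\d.(\e.((d e) e)))) (\f.(\g.(\h.(f (g h)))))) v)
Step 2: (((\h.(s ((\d.(\e.((d e) e))) h))) (\f.(\g.(\h.(f (g h)))))) v)
Step 3: ((s ((\d.(\e.((d e) e))) (\f.(\g.(\h.(f (g h))))))) v)
Step 4: ((s (\e.(((\f.(\g.(\h.(f (g h))))) e) e))) v)

Answer: ((s (\e.(((\f.(\g.(\h.(f (g h))))) e) e))) v)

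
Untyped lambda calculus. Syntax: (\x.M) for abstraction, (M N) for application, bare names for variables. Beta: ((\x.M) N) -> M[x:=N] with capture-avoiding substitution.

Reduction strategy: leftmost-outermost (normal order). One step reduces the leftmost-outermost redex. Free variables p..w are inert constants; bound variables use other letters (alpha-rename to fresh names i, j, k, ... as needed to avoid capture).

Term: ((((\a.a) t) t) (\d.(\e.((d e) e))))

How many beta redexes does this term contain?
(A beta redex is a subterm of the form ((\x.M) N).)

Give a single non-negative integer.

Answer: 1

Derivation:
Term: ((((\a.a) t) t) (\d.(\e.((d e) e))))
  Redex: ((\a.a) t)
Total redexes: 1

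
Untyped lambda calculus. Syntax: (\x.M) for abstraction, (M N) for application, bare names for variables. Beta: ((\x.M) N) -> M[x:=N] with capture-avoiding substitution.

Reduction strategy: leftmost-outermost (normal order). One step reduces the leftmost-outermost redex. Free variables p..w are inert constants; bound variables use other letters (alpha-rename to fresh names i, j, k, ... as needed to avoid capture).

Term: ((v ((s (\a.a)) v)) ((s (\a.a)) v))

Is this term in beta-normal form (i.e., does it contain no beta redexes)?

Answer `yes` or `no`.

Term: ((v ((s (\a.a)) v)) ((s (\a.a)) v))
No beta redexes found.

Answer: yes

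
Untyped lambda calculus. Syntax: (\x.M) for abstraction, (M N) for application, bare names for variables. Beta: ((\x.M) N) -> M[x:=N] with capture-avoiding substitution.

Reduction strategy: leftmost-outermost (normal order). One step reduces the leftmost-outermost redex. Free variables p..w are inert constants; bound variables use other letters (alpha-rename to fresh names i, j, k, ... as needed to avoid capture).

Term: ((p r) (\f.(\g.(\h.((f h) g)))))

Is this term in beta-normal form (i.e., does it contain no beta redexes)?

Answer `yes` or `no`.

Term: ((p r) (\f.(\g.(\h.((f h) g)))))
No beta redexes found.

Answer: yes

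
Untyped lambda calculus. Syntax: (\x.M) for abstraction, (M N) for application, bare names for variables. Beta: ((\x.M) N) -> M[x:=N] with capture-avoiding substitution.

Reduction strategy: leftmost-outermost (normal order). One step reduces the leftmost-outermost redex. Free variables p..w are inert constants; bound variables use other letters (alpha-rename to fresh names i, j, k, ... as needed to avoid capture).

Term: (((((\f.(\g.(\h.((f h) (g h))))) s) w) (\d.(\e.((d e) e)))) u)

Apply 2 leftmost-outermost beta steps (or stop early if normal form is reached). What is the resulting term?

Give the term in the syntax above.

Answer: (((\h.((s h) (w h))) (\d.(\e.((d e) e)))) u)

Derivation:
Step 0: (((((\f.(\g.(\h.((f h) (g h))))) s) w) (\d.(\e.((d e) e)))) u)
Step 1: ((((\g.(\h.((s h) (g h)))) w) (\d.(\e.((d e) e)))) u)
Step 2: (((\h.((s h) (w h))) (\d.(\e.((d e) e)))) u)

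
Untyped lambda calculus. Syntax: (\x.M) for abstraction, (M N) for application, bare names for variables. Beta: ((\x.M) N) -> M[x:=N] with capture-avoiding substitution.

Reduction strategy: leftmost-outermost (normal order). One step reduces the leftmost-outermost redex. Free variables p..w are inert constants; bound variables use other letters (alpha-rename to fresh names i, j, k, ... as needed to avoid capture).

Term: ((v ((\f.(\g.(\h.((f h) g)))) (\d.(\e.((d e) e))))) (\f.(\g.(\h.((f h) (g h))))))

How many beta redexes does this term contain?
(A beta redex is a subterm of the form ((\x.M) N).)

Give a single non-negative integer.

Answer: 1

Derivation:
Term: ((v ((\f.(\g.(\h.((f h) g)))) (\d.(\e.((d e) e))))) (\f.(\g.(\h.((f h) (g h))))))
  Redex: ((\f.(\g.(\h.((f h) g)))) (\d.(\e.((d e) e))))
Total redexes: 1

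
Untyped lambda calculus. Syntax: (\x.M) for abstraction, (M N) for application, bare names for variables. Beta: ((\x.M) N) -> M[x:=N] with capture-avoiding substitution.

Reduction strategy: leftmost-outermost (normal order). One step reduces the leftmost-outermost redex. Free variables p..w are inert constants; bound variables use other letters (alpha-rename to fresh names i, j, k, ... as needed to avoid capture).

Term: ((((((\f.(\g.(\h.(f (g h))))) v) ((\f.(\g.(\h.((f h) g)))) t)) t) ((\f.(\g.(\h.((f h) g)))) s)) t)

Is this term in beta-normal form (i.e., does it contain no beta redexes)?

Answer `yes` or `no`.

Term: ((((((\f.(\g.(\h.(f (g h))))) v) ((\f.(\g.(\h.((f h) g)))) t)) t) ((\f.(\g.(\h.((f h) g)))) s)) t)
Found 3 beta redex(es).

Answer: no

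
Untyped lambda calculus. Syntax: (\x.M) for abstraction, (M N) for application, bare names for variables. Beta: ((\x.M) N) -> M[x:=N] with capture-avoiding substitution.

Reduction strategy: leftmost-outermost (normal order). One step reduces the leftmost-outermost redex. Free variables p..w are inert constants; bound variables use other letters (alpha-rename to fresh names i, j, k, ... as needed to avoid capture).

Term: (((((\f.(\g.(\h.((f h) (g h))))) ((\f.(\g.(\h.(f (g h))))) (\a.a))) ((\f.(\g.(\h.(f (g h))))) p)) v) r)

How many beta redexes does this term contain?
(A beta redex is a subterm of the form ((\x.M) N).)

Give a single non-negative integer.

Term: (((((\f.(\g.(\h.((f h) (g h))))) ((\f.(\g.(\h.(f (g h))))) (\a.a))) ((\f.(\g.(\h.(f (g h))))) p)) v) r)
  Redex: ((\f.(\g.(\h.((f h) (g h))))) ((\f.(\g.(\h.(f (g h))))) (\a.a)))
  Redex: ((\f.(\g.(\h.(f (g h))))) (\a.a))
  Redex: ((\f.(\g.(\h.(f (g h))))) p)
Total redexes: 3

Answer: 3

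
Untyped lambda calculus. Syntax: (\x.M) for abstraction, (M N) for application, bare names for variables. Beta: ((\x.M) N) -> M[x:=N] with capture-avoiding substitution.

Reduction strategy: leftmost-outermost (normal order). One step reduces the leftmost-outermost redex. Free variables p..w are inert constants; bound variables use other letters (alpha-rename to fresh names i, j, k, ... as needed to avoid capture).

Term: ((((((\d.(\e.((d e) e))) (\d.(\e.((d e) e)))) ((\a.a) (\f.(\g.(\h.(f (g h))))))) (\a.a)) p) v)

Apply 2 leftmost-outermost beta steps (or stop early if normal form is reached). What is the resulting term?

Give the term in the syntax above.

Answer: ((((((\d.(\e.((d e) e))) ((\a.a) (\f.(\g.(\h.(f (g h))))))) ((\a.a) (\f.(\g.(\h.(f (g h))))))) (\a.a)) p) v)

Derivation:
Step 0: ((((((\d.(\e.((d e) e))) (\d.(\e.((d e) e)))) ((\a.a) (\f.(\g.(\h.(f (g h))))))) (\a.a)) p) v)
Step 1: (((((\e.(((\d.(\e.((d e) e))) e) e)) ((\a.a) (\f.(\g.(\h.(f (g h))))))) (\a.a)) p) v)
Step 2: ((((((\d.(\e.((d e) e))) ((\a.a) (\f.(\g.(\h.(f (g h))))))) ((\a.a) (\f.(\g.(\h.(f (g h))))))) (\a.a)) p) v)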